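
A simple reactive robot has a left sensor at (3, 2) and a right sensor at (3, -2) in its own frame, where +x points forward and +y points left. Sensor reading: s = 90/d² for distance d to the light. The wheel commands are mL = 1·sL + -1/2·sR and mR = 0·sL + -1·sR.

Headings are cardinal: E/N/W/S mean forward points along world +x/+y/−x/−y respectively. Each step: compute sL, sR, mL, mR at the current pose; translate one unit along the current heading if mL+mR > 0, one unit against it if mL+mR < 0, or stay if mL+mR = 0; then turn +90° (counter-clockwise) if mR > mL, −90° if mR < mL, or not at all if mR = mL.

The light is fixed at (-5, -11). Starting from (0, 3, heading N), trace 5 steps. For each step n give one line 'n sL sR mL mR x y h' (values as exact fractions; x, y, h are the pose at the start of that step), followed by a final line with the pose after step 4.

n=0: pose=(0,3,N); sL=45/149, sR=45/169; mL=8505/50362, mR=-45/169; mL+mR=-4905/50362 → advance -1; mR−mL=-21915/50362 → turn -1·90°
n=1: pose=(0,2,E); sL=90/289, sR=18/37; mL=729/10693, mR=-18/37; mL+mR=-4473/10693 → advance -1; mR−mL=-5931/10693 → turn -1·90°
n=2: pose=(-1,2,S); sL=45/68, sR=45/52; mL=405/1768, mR=-45/52; mL+mR=-1125/1768 → advance -1; mR−mL=-1935/1768 → turn -1·90°
n=3: pose=(-1,3,W); sL=18/29, sR=90/257; mL=3321/7453, mR=-90/257; mL+mR=711/7453 → advance +1; mR−mL=-5931/7453 → turn -1·90°
n=4: pose=(-2,3,N); sL=9/29, sR=45/157; mL=1521/9106, mR=-45/157; mL+mR=-1089/9106 → advance -1; mR−mL=-4131/9106 → turn -1·90°

0 45/149 45/169 8505/50362 -45/169 0 3 N
1 90/289 18/37 729/10693 -18/37 0 2 E
2 45/68 45/52 405/1768 -45/52 -1 2 S
3 18/29 90/257 3321/7453 -90/257 -1 3 W
4 9/29 45/157 1521/9106 -45/157 -2 3 N
final -2 2 E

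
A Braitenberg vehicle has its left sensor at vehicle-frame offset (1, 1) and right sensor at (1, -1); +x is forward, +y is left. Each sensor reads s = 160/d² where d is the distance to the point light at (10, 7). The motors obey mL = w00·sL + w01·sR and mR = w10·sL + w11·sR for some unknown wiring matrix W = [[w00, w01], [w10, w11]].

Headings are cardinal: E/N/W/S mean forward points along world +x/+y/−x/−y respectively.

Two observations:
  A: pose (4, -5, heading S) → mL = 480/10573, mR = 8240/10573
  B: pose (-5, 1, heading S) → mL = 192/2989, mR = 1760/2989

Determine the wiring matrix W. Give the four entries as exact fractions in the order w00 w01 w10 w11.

obs A: pose=(4,-5,S) → sL=80/97, sR=80/109, mL=480/10573, mR=8240/10573
obs B: pose=(-5,1,S) → sL=32/49, sR=32/61, mL=192/2989, mR=1760/2989
sensor matrix S = [[80/97, 80/109], [32/49, 32/61]]; det S = -1474560/31602697
solve [mL_A; mL_B] = S·[w00; w01] and [mR_A; mR_B] = S·[w10; w11]:
  w00 = 1/2, w01 = -1/2, w10 = 1/2, w11 = 1/2

1/2 -1/2 1/2 1/2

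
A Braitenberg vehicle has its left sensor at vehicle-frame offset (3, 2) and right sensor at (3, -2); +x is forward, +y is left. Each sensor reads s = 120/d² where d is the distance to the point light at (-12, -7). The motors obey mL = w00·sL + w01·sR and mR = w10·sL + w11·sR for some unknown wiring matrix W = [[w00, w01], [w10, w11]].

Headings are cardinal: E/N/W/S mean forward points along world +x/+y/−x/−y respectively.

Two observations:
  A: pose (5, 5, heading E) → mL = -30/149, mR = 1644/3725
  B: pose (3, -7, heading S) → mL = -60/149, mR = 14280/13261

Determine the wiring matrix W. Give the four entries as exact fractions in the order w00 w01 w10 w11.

-1 0 1 1

obs A: pose=(5,5,E) → sL=30/149, sR=6/25, mL=-30/149, mR=1644/3725
obs B: pose=(3,-7,S) → sL=60/149, sR=60/89, mL=-60/149, mR=14280/13261
sensor matrix S = [[30/149, 6/25], [60/149, 60/89]]; det S = 2592/66305
solve [mL_A; mL_B] = S·[w00; w01] and [mR_A; mR_B] = S·[w10; w11]:
  w00 = -1, w01 = 0, w10 = 1, w11 = 1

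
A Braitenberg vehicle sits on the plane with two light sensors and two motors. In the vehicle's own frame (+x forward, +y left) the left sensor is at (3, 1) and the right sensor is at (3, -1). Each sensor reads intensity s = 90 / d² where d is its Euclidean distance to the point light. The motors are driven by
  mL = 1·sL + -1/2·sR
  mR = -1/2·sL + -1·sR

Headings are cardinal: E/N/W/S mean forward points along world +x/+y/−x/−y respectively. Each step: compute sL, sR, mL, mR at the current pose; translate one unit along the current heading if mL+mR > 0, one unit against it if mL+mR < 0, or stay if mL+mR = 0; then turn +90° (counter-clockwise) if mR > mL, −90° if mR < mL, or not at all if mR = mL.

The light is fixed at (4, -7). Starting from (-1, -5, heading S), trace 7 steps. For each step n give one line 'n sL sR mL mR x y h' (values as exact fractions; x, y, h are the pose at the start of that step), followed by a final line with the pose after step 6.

0 90/17 90/37 2565/629 -3195/629 -1 -5 S
1 45/34 9/8 207/272 -243/136 -1 -4 W
2 90/61 2 29/61 -167/61 0 -4 N
3 9 45 -27/2 -99/2 0 -5 E
4 90/17 90/37 2565/629 -3195/629 -1 -5 S
5 45/34 9/8 207/272 -243/136 -1 -4 W
6 90/61 2 29/61 -167/61 0 -4 N
final 0 -5 E

n=0: pose=(-1,-5,S); sL=90/17, sR=90/37; mL=2565/629, mR=-3195/629; mL+mR=-630/629 → advance -1; mR−mL=-5760/629 → turn -1·90°
n=1: pose=(-1,-4,W); sL=45/34, sR=9/8; mL=207/272, mR=-243/136; mL+mR=-279/272 → advance -1; mR−mL=-693/272 → turn -1·90°
n=2: pose=(0,-4,N); sL=90/61, sR=2; mL=29/61, mR=-167/61; mL+mR=-138/61 → advance -1; mR−mL=-196/61 → turn -1·90°
n=3: pose=(0,-5,E); sL=9, sR=45; mL=-27/2, mR=-99/2; mL+mR=-63 → advance -1; mR−mL=-36 → turn -1·90°
n=4: pose=(-1,-5,S); sL=90/17, sR=90/37; mL=2565/629, mR=-3195/629; mL+mR=-630/629 → advance -1; mR−mL=-5760/629 → turn -1·90°
n=5: pose=(-1,-4,W); sL=45/34, sR=9/8; mL=207/272, mR=-243/136; mL+mR=-279/272 → advance -1; mR−mL=-693/272 → turn -1·90°
n=6: pose=(0,-4,N); sL=90/61, sR=2; mL=29/61, mR=-167/61; mL+mR=-138/61 → advance -1; mR−mL=-196/61 → turn -1·90°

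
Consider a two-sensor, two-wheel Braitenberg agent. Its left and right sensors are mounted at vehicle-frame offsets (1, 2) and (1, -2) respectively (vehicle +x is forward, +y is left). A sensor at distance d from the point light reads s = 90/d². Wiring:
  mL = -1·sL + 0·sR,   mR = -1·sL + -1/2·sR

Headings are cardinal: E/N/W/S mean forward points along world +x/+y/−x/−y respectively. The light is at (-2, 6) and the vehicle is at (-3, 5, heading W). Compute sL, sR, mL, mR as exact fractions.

left sensor world pos  = (-4, 3); dL² = 13
right sensor world pos = (-4, 7); dR² = 5
sL = 90/13 = 90/13
sR = 90/5 = 18
mL = -1·sL + 0·sR = -90/13
mR = -1·sL + -1/2·sR = -207/13

90/13 18 -90/13 -207/13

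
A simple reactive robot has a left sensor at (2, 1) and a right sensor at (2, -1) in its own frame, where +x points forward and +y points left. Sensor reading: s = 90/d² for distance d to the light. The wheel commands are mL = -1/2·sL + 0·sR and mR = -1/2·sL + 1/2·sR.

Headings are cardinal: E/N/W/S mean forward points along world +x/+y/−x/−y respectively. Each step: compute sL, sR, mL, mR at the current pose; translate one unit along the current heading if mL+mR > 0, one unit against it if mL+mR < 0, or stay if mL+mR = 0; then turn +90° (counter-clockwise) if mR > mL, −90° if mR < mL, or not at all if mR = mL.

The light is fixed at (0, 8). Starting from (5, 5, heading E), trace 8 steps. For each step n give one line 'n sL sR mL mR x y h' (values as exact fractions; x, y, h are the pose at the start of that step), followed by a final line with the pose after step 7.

n=0: pose=(5,5,E); sL=90/53, sR=18/13; mL=-45/53, mR=-108/689; mL+mR=-693/689 → advance -1; mR−mL=9/13 → turn +1·90°
n=1: pose=(4,5,N); sL=9, sR=45/13; mL=-9/2, mR=-36/13; mL+mR=-189/26 → advance -1; mR−mL=45/26 → turn +1·90°
n=2: pose=(4,4,W); sL=90/29, sR=90/13; mL=-45/29, mR=720/377; mL+mR=135/377 → advance +1; mR−mL=45/13 → turn +1·90°
n=3: pose=(3,4,S); sL=45/26, sR=9/4; mL=-45/52, mR=27/104; mL+mR=-63/104 → advance -1; mR−mL=9/8 → turn +1·90°
n=4: pose=(3,5,E); sL=90/29, sR=90/41; mL=-45/29, mR=-540/1189; mL+mR=-2385/1189 → advance -1; mR−mL=45/41 → turn +1·90°
n=5: pose=(2,5,N); sL=45, sR=9; mL=-45/2, mR=-18; mL+mR=-81/2 → advance -1; mR−mL=9/2 → turn +1·90°
n=6: pose=(2,4,W); sL=18/5, sR=10; mL=-9/5, mR=16/5; mL+mR=7/5 → advance +1; mR−mL=5 → turn +1·90°
n=7: pose=(1,4,S); sL=9/4, sR=5/2; mL=-9/8, mR=1/8; mL+mR=-1 → advance -1; mR−mL=5/4 → turn +1·90°

0 90/53 18/13 -45/53 -108/689 5 5 E
1 9 45/13 -9/2 -36/13 4 5 N
2 90/29 90/13 -45/29 720/377 4 4 W
3 45/26 9/4 -45/52 27/104 3 4 S
4 90/29 90/41 -45/29 -540/1189 3 5 E
5 45 9 -45/2 -18 2 5 N
6 18/5 10 -9/5 16/5 2 4 W
7 9/4 5/2 -9/8 1/8 1 4 S
final 1 5 E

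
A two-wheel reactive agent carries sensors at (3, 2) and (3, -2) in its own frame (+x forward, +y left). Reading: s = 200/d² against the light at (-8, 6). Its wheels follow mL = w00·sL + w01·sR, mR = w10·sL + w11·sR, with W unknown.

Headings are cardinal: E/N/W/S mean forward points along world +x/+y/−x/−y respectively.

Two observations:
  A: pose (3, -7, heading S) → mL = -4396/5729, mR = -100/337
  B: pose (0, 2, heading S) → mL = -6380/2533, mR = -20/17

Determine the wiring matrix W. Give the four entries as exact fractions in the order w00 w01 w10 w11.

-1 -1/2 0 -1/2

obs A: pose=(3,-7,S) → sL=8/17, sR=200/337, mL=-4396/5729, mR=-100/337
obs B: pose=(0,2,S) → sL=200/149, sR=40/17, mL=-6380/2533, mR=-20/17
sensor matrix S = [[8/17, 200/337], [200/149, 40/17]]; det S = 4508160/14511557
solve [mL_A; mL_B] = S·[w00; w01] and [mR_A; mR_B] = S·[w10; w11]:
  w00 = -1, w01 = -1/2, w10 = 0, w11 = -1/2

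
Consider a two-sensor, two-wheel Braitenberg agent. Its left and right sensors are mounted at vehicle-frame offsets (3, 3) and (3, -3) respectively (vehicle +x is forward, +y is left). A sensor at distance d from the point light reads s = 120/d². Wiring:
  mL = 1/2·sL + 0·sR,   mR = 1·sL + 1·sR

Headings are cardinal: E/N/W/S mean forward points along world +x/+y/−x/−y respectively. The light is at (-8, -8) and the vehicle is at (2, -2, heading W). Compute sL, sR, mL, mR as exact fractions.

60/29 12/13 30/29 1128/377

left sensor world pos  = (-1, -5); dL² = 58
right sensor world pos = (-1, 1); dR² = 130
sL = 120/58 = 60/29
sR = 120/130 = 12/13
mL = 1/2·sL + 0·sR = 30/29
mR = 1·sL + 1·sR = 1128/377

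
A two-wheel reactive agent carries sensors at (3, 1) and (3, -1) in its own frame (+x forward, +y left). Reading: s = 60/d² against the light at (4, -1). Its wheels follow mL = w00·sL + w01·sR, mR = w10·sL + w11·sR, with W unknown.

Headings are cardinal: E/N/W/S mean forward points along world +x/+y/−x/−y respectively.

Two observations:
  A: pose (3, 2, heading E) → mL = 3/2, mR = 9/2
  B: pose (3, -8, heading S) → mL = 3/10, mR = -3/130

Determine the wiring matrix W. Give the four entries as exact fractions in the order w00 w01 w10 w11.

obs A: pose=(3,2,E) → sL=3, sR=15/2, mL=3/2, mR=9/2
obs B: pose=(3,-8,S) → sL=3/5, sR=15/26, mL=3/10, mR=-3/130
sensor matrix S = [[3, 15/2], [3/5, 15/26]]; det S = -36/13
solve [mL_A; mL_B] = S·[w00; w01] and [mR_A; mR_B] = S·[w10; w11]:
  w00 = 1/2, w01 = 0, w10 = -1, w11 = 1

1/2 0 -1 1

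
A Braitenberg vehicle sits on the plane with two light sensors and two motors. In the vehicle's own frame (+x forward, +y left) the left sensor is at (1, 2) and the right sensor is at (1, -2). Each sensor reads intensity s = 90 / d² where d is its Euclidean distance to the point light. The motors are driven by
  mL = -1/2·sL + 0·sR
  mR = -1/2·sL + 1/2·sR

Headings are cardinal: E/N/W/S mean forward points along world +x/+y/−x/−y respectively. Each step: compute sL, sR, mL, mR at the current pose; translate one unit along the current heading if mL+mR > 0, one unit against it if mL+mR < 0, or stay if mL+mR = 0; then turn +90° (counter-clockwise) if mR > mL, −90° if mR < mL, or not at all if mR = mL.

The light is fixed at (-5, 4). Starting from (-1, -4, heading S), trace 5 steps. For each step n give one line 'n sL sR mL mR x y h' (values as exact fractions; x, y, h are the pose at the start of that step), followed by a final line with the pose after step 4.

0 10/13 18/17 -5/13 32/221 -1 -4 S
1 9/5 45/53 -9/10 -126/265 -1 -3 E
2 90/37 90/61 -45/37 -1080/2257 -2 -3 N
3 45/52 9/4 -45/104 9/13 -2 -4 W
4 90/97 10/9 -45/97 80/873 -3 -4 S
final -3 -3 E

n=0: pose=(-1,-4,S); sL=10/13, sR=18/17; mL=-5/13, mR=32/221; mL+mR=-53/221 → advance -1; mR−mL=9/17 → turn +1·90°
n=1: pose=(-1,-3,E); sL=9/5, sR=45/53; mL=-9/10, mR=-126/265; mL+mR=-729/530 → advance -1; mR−mL=45/106 → turn +1·90°
n=2: pose=(-2,-3,N); sL=90/37, sR=90/61; mL=-45/37, mR=-1080/2257; mL+mR=-3825/2257 → advance -1; mR−mL=45/61 → turn +1·90°
n=3: pose=(-2,-4,W); sL=45/52, sR=9/4; mL=-45/104, mR=9/13; mL+mR=27/104 → advance +1; mR−mL=9/8 → turn +1·90°
n=4: pose=(-3,-4,S); sL=90/97, sR=10/9; mL=-45/97, mR=80/873; mL+mR=-325/873 → advance -1; mR−mL=5/9 → turn +1·90°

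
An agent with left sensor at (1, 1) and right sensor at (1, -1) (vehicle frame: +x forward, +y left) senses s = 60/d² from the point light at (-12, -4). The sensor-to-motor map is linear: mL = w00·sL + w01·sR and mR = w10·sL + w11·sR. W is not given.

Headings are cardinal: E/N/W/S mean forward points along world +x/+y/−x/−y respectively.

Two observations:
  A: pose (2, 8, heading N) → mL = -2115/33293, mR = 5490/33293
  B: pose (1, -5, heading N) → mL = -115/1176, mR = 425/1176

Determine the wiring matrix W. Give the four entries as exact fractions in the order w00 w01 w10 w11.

obs A: pose=(2,8,N) → sL=30/169, sR=30/197, mL=-2115/33293, mR=5490/33293
obs B: pose=(1,-5,N) → sL=5/12, sR=15/49, mL=-115/1176, mR=425/1176
sensor matrix S = [[30/169, 30/197], [5/12, 15/49]]; det S = -29725/3262714
solve [mL_A; mL_B] = S·[w00; w01] and [mR_A; mR_B] = S·[w10; w11]:
  w00 = 1/2, w01 = -1, w10 = 1/2, w11 = 1/2

1/2 -1 1/2 1/2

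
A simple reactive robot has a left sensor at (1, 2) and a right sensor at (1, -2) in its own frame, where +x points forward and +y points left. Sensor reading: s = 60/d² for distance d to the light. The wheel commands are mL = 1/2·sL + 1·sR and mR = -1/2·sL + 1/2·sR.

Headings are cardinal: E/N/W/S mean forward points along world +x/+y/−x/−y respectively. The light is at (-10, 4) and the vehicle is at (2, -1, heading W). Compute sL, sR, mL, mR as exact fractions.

left sensor world pos  = (1, -3); dL² = 170
right sensor world pos = (1, 1); dR² = 130
sL = 60/170 = 6/17
sR = 60/130 = 6/13
mL = 1/2·sL + 1·sR = 141/221
mR = -1/2·sL + 1/2·sR = 12/221

6/17 6/13 141/221 12/221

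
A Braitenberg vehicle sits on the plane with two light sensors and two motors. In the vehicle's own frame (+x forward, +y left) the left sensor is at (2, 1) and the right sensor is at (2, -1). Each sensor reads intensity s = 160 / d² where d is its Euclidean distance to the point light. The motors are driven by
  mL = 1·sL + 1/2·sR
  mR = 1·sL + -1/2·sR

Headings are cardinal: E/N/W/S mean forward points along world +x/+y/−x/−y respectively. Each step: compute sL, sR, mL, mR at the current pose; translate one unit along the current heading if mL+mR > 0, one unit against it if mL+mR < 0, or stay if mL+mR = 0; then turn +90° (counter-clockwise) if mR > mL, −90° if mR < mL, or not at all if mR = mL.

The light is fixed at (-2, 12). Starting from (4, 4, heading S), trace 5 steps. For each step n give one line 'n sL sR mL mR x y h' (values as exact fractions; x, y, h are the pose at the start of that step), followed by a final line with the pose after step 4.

0 160/149 32/25 6384/3725 1616/3725 4 4 S
1 40/29 2 69/29 11/29 4 3 W
2 32/13 32/17 752/221 336/221 3 3 N
3 80/49 16/13 1432/637 648/637 3 4 E
4 160/149 32/25 6384/3725 1616/3725 4 4 S
final 4 3 W

n=0: pose=(4,4,S); sL=160/149, sR=32/25; mL=6384/3725, mR=1616/3725; mL+mR=320/149 → advance +1; mR−mL=-32/25 → turn -1·90°
n=1: pose=(4,3,W); sL=40/29, sR=2; mL=69/29, mR=11/29; mL+mR=80/29 → advance +1; mR−mL=-2 → turn -1·90°
n=2: pose=(3,3,N); sL=32/13, sR=32/17; mL=752/221, mR=336/221; mL+mR=64/13 → advance +1; mR−mL=-32/17 → turn -1·90°
n=3: pose=(3,4,E); sL=80/49, sR=16/13; mL=1432/637, mR=648/637; mL+mR=160/49 → advance +1; mR−mL=-16/13 → turn -1·90°
n=4: pose=(4,4,S); sL=160/149, sR=32/25; mL=6384/3725, mR=1616/3725; mL+mR=320/149 → advance +1; mR−mL=-32/25 → turn -1·90°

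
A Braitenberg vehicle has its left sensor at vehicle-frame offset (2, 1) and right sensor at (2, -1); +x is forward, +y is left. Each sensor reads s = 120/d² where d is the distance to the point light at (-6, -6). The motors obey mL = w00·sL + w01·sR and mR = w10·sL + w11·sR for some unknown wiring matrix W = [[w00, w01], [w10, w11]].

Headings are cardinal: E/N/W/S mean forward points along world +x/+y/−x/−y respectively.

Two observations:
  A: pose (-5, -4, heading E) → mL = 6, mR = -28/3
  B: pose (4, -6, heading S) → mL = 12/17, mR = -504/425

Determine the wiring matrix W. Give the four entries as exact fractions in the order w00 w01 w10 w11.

0 1/2 -1/2 -1/2

obs A: pose=(-5,-4,E) → sL=20/3, sR=12, mL=6, mR=-28/3
obs B: pose=(4,-6,S) → sL=24/25, sR=24/17, mL=12/17, mR=-504/425
sensor matrix S = [[20/3, 12], [24/25, 24/17]]; det S = -896/425
solve [mL_A; mL_B] = S·[w00; w01] and [mR_A; mR_B] = S·[w10; w11]:
  w00 = 0, w01 = 1/2, w10 = -1/2, w11 = -1/2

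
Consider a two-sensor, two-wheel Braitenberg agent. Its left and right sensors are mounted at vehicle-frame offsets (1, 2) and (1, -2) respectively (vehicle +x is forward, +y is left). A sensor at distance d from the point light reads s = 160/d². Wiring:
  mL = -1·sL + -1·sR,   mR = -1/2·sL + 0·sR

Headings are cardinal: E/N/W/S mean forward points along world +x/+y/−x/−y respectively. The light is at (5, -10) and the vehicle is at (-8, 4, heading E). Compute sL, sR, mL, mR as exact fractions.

2/5 5/9 -43/45 -1/5

left sensor world pos  = (-7, 6); dL² = 400
right sensor world pos = (-7, 2); dR² = 288
sL = 160/400 = 2/5
sR = 160/288 = 5/9
mL = -1·sL + -1·sR = -43/45
mR = -1/2·sL + 0·sR = -1/5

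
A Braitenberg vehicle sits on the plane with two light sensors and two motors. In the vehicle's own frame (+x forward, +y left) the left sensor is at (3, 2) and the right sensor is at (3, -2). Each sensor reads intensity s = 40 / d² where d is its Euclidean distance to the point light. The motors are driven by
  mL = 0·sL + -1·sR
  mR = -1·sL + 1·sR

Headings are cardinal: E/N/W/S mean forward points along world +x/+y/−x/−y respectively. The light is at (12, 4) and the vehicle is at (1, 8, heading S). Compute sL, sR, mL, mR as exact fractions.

left sensor world pos  = (3, 5); dL² = 82
right sensor world pos = (-1, 5); dR² = 170
sL = 40/82 = 20/41
sR = 40/170 = 4/17
mL = 0·sL + -1·sR = -4/17
mR = -1·sL + 1·sR = -176/697

20/41 4/17 -4/17 -176/697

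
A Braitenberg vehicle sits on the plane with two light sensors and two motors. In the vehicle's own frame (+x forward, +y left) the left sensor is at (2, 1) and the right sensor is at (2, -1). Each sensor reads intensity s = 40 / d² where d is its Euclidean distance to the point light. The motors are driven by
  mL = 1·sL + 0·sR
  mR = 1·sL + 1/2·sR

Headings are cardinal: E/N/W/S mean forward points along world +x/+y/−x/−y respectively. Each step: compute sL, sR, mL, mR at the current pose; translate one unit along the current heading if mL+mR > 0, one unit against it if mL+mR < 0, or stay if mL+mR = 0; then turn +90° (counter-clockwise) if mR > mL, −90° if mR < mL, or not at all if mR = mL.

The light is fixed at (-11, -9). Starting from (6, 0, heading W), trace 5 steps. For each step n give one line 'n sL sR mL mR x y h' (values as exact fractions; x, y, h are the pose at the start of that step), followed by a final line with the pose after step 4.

n=0: pose=(6,0,W); sL=40/289, sR=8/65; mL=40/289, mR=3756/18785; mL+mR=6356/18785 → advance +1; mR−mL=4/65 → turn +1·90°
n=1: pose=(5,0,S); sL=20/169, sR=20/137; mL=20/169, mR=4430/23153; mL+mR=7170/23153 → advance +1; mR−mL=10/137 → turn +1·90°
n=2: pose=(5,-1,E); sL=8/81, sR=40/373; mL=8/81, mR=4604/30213; mL+mR=7588/30213 → advance +1; mR−mL=20/373 → turn +1·90°
n=3: pose=(6,-1,N); sL=10/89, sR=5/53; mL=10/89, mR=1505/9434; mL+mR=2565/9434 → advance +1; mR−mL=5/106 → turn +1·90°
n=4: pose=(6,0,W); sL=40/289, sR=8/65; mL=40/289, mR=3756/18785; mL+mR=6356/18785 → advance +1; mR−mL=4/65 → turn +1·90°

0 40/289 8/65 40/289 3756/18785 6 0 W
1 20/169 20/137 20/169 4430/23153 5 0 S
2 8/81 40/373 8/81 4604/30213 5 -1 E
3 10/89 5/53 10/89 1505/9434 6 -1 N
4 40/289 8/65 40/289 3756/18785 6 0 W
final 5 0 S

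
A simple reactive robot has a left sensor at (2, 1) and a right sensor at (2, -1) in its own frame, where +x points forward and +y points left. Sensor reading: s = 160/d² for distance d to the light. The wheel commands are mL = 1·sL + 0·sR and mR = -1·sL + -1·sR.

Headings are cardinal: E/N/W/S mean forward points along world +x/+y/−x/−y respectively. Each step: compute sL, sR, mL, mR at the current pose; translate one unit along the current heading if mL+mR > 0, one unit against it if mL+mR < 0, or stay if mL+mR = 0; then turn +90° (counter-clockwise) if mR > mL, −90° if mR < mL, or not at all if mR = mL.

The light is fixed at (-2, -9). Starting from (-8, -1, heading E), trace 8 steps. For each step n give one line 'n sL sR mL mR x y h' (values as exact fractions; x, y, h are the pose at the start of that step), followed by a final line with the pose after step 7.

0 160/97 32/13 160/97 -5184/1261 -8 -1 E
1 20/9 8/5 20/9 -172/45 -9 -1 S
2 32/29 160/181 32/29 -10432/5249 -9 0 W
3 16/17 80/73 16/17 -2528/1241 -8 0 N
4 160/97 32/13 160/97 -5184/1261 -8 -1 E
5 20/9 8/5 20/9 -172/45 -9 -1 S
6 32/29 160/181 32/29 -10432/5249 -9 0 W
7 16/17 80/73 16/17 -2528/1241 -8 0 N
final -8 -1 E

n=0: pose=(-8,-1,E); sL=160/97, sR=32/13; mL=160/97, mR=-5184/1261; mL+mR=-32/13 → advance -1; mR−mL=-7264/1261 → turn -1·90°
n=1: pose=(-9,-1,S); sL=20/9, sR=8/5; mL=20/9, mR=-172/45; mL+mR=-8/5 → advance -1; mR−mL=-272/45 → turn -1·90°
n=2: pose=(-9,0,W); sL=32/29, sR=160/181; mL=32/29, mR=-10432/5249; mL+mR=-160/181 → advance -1; mR−mL=-16224/5249 → turn -1·90°
n=3: pose=(-8,0,N); sL=16/17, sR=80/73; mL=16/17, mR=-2528/1241; mL+mR=-80/73 → advance -1; mR−mL=-3696/1241 → turn -1·90°
n=4: pose=(-8,-1,E); sL=160/97, sR=32/13; mL=160/97, mR=-5184/1261; mL+mR=-32/13 → advance -1; mR−mL=-7264/1261 → turn -1·90°
n=5: pose=(-9,-1,S); sL=20/9, sR=8/5; mL=20/9, mR=-172/45; mL+mR=-8/5 → advance -1; mR−mL=-272/45 → turn -1·90°
n=6: pose=(-9,0,W); sL=32/29, sR=160/181; mL=32/29, mR=-10432/5249; mL+mR=-160/181 → advance -1; mR−mL=-16224/5249 → turn -1·90°
n=7: pose=(-8,0,N); sL=16/17, sR=80/73; mL=16/17, mR=-2528/1241; mL+mR=-80/73 → advance -1; mR−mL=-3696/1241 → turn -1·90°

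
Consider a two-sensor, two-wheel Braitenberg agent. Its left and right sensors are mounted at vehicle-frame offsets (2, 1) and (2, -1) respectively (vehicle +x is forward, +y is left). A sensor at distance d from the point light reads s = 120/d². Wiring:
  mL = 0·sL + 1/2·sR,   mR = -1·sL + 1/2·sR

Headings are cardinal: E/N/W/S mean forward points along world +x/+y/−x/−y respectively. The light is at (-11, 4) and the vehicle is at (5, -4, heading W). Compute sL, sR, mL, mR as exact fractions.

left sensor world pos  = (3, -5); dL² = 277
right sensor world pos = (3, -3); dR² = 245
sL = 120/277 = 120/277
sR = 120/245 = 24/49
mL = 0·sL + 1/2·sR = 12/49
mR = -1·sL + 1/2·sR = -2556/13573

120/277 24/49 12/49 -2556/13573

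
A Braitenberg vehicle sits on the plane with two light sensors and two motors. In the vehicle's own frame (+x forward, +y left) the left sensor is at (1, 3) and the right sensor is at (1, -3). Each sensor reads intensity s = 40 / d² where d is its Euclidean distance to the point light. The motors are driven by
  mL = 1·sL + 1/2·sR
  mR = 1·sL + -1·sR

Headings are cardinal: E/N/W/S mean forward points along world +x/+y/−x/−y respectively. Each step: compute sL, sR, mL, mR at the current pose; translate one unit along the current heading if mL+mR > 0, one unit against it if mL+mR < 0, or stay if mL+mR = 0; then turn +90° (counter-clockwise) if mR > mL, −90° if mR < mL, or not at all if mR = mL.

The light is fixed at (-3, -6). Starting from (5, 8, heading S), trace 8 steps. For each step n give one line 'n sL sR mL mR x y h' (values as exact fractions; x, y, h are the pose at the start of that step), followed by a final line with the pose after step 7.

n=0: pose=(5,8,S); sL=4/29, sR=20/97; mL=678/2813, mR=-192/2813; mL+mR=486/2813 → advance +1; mR−mL=-30/97 → turn -1·90°
n=1: pose=(5,7,W); sL=40/149, sR=8/61; mL=3036/9089, mR=1248/9089; mL+mR=4284/9089 → advance +1; mR−mL=-12/61 → turn -1·90°
n=2: pose=(4,7,N); sL=10/53, sR=5/37; mL=1005/3922, mR=105/1961; mL+mR=1215/3922 → advance +1; mR−mL=-15/74 → turn -1·90°
n=3: pose=(4,8,E); sL=40/353, sR=8/37; mL=2892/13061, mR=-1344/13061; mL+mR=1548/13061 → advance +1; mR−mL=-12/37 → turn -1·90°
n=4: pose=(5,8,S); sL=4/29, sR=20/97; mL=678/2813, mR=-192/2813; mL+mR=486/2813 → advance +1; mR−mL=-30/97 → turn -1·90°
n=5: pose=(5,7,W); sL=40/149, sR=8/61; mL=3036/9089, mR=1248/9089; mL+mR=4284/9089 → advance +1; mR−mL=-12/61 → turn -1·90°
n=6: pose=(4,7,N); sL=10/53, sR=5/37; mL=1005/3922, mR=105/1961; mL+mR=1215/3922 → advance +1; mR−mL=-15/74 → turn -1·90°
n=7: pose=(4,8,E); sL=40/353, sR=8/37; mL=2892/13061, mR=-1344/13061; mL+mR=1548/13061 → advance +1; mR−mL=-12/37 → turn -1·90°

0 4/29 20/97 678/2813 -192/2813 5 8 S
1 40/149 8/61 3036/9089 1248/9089 5 7 W
2 10/53 5/37 1005/3922 105/1961 4 7 N
3 40/353 8/37 2892/13061 -1344/13061 4 8 E
4 4/29 20/97 678/2813 -192/2813 5 8 S
5 40/149 8/61 3036/9089 1248/9089 5 7 W
6 10/53 5/37 1005/3922 105/1961 4 7 N
7 40/353 8/37 2892/13061 -1344/13061 4 8 E
final 5 8 S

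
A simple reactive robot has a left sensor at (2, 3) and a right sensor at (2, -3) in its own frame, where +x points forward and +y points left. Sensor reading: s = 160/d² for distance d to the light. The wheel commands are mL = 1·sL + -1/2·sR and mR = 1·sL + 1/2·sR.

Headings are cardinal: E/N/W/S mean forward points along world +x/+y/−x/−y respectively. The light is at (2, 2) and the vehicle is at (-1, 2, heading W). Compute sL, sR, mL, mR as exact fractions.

left sensor world pos  = (-3, -1); dL² = 34
right sensor world pos = (-3, 5); dR² = 34
sL = 160/34 = 80/17
sR = 160/34 = 80/17
mL = 1·sL + -1/2·sR = 40/17
mR = 1·sL + 1/2·sR = 120/17

80/17 80/17 40/17 120/17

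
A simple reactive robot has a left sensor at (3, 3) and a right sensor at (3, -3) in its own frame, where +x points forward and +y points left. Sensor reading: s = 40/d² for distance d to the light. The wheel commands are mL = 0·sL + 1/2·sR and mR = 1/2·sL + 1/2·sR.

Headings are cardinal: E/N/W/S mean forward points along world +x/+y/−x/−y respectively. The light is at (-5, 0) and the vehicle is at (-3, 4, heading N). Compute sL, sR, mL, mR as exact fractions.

4/5 20/37 10/37 124/185

left sensor world pos  = (-6, 7); dL² = 50
right sensor world pos = (0, 7); dR² = 74
sL = 40/50 = 4/5
sR = 40/74 = 20/37
mL = 0·sL + 1/2·sR = 10/37
mR = 1/2·sL + 1/2·sR = 124/185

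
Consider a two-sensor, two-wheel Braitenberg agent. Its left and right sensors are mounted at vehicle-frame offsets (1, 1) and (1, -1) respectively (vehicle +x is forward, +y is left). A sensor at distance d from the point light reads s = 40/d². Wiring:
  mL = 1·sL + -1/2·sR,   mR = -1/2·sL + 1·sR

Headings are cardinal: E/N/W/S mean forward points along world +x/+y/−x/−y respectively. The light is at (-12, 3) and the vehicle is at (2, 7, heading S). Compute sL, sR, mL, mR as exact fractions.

left sensor world pos  = (3, 6); dL² = 234
right sensor world pos = (1, 6); dR² = 178
sL = 40/234 = 20/117
sR = 40/178 = 20/89
mL = 1·sL + -1/2·sR = 610/10413
mR = -1/2·sL + 1·sR = 1450/10413

20/117 20/89 610/10413 1450/10413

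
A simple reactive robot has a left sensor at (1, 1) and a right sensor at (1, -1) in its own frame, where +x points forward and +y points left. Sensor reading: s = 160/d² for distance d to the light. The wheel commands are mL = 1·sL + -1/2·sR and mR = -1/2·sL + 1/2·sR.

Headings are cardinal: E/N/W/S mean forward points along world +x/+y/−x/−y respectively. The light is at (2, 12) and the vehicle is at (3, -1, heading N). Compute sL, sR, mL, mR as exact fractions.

10/9 40/37 190/333 -5/333

left sensor world pos  = (2, 0); dL² = 144
right sensor world pos = (4, 0); dR² = 148
sL = 160/144 = 10/9
sR = 160/148 = 40/37
mL = 1·sL + -1/2·sR = 190/333
mR = -1/2·sL + 1/2·sR = -5/333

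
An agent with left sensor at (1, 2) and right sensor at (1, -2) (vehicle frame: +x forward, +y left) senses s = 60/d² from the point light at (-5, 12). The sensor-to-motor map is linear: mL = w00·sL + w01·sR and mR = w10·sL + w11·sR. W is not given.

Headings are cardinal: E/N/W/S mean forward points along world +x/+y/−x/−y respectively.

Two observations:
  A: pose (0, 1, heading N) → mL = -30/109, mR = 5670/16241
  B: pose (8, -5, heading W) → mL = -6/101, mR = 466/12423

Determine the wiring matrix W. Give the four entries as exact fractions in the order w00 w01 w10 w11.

obs A: pose=(0,1,N) → sL=60/109, sR=60/149, mL=-30/109, mR=5670/16241
obs B: pose=(8,-5,W) → sL=12/101, sR=20/123, mL=-6/101, mR=466/12423
sensor matrix S = [[60/109, 60/149], [12/101, 20/123]]; det S = 2801920/67253981
solve [mL_A; mL_B] = S·[w00; w01] and [mR_A; mR_B] = S·[w10; w11]:
  w00 = -1/2, w01 = 0, w10 = 1, w11 = -1/2

-1/2 0 1 -1/2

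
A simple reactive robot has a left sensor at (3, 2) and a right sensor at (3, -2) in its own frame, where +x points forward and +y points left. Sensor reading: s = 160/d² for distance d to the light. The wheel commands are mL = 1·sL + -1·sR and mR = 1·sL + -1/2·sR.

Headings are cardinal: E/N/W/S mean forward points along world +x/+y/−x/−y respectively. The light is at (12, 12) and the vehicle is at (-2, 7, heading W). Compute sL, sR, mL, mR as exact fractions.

80/169 80/149 -1600/25181 5160/25181

left sensor world pos  = (-5, 5); dL² = 338
right sensor world pos = (-5, 9); dR² = 298
sL = 160/338 = 80/169
sR = 160/298 = 80/149
mL = 1·sL + -1·sR = -1600/25181
mR = 1·sL + -1/2·sR = 5160/25181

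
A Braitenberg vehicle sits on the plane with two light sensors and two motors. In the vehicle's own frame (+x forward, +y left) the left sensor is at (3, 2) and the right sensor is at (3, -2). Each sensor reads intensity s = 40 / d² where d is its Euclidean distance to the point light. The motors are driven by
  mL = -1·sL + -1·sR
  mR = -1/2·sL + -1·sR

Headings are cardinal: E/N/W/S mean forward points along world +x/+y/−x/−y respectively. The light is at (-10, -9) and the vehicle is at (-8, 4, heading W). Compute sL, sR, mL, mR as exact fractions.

20/61 20/113 -3480/6893 -2350/6893

left sensor world pos  = (-11, 2); dL² = 122
right sensor world pos = (-11, 6); dR² = 226
sL = 40/122 = 20/61
sR = 40/226 = 20/113
mL = -1·sL + -1·sR = -3480/6893
mR = -1/2·sL + -1·sR = -2350/6893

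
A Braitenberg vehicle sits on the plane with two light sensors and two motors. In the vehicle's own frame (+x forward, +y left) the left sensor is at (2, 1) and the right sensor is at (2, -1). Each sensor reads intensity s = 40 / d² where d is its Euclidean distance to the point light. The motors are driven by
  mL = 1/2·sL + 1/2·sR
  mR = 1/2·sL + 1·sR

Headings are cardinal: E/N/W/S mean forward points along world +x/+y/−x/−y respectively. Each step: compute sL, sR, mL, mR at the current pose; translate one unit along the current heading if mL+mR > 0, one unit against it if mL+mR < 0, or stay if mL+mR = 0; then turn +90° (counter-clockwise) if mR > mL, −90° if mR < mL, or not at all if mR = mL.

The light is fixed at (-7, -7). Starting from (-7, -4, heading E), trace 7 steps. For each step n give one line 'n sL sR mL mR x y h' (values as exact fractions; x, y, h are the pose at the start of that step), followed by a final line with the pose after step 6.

0 2 5 7/2 6 -7 -4 E
1 8/5 40/29 216/145 316/145 -6 -4 N
2 4 20/13 36/13 46/13 -6 -3 W
3 8 8 8 12 -7 -3 S
4 2 5 7/2 6 -7 -4 E
5 8/5 40/29 216/145 316/145 -6 -4 N
6 4 20/13 36/13 46/13 -6 -3 W
final -7 -3 S

n=0: pose=(-7,-4,E); sL=2, sR=5; mL=7/2, mR=6; mL+mR=19/2 → advance +1; mR−mL=5/2 → turn +1·90°
n=1: pose=(-6,-4,N); sL=8/5, sR=40/29; mL=216/145, mR=316/145; mL+mR=532/145 → advance +1; mR−mL=20/29 → turn +1·90°
n=2: pose=(-6,-3,W); sL=4, sR=20/13; mL=36/13, mR=46/13; mL+mR=82/13 → advance +1; mR−mL=10/13 → turn +1·90°
n=3: pose=(-7,-3,S); sL=8, sR=8; mL=8, mR=12; mL+mR=20 → advance +1; mR−mL=4 → turn +1·90°
n=4: pose=(-7,-4,E); sL=2, sR=5; mL=7/2, mR=6; mL+mR=19/2 → advance +1; mR−mL=5/2 → turn +1·90°
n=5: pose=(-6,-4,N); sL=8/5, sR=40/29; mL=216/145, mR=316/145; mL+mR=532/145 → advance +1; mR−mL=20/29 → turn +1·90°
n=6: pose=(-6,-3,W); sL=4, sR=20/13; mL=36/13, mR=46/13; mL+mR=82/13 → advance +1; mR−mL=10/13 → turn +1·90°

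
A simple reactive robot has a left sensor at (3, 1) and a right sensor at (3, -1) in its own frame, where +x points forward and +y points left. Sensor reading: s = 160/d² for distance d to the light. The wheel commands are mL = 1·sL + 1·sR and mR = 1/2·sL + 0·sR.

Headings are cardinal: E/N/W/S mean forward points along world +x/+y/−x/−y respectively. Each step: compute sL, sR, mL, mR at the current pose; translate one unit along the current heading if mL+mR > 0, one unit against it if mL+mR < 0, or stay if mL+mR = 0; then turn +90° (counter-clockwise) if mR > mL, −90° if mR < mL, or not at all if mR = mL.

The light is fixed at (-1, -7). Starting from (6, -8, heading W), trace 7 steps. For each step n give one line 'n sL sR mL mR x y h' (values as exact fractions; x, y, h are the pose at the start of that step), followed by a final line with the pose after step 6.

n=0: pose=(6,-8,W); sL=8, sR=10; mL=18, mR=4; mL+mR=22 → advance +1; mR−mL=-14 → turn -1·90°
n=1: pose=(5,-8,N); sL=160/29, sR=160/53; mL=13120/1537, mR=80/29; mL+mR=17360/1537 → advance +1; mR−mL=-8880/1537 → turn -1·90°
n=2: pose=(5,-7,E); sL=80/41, sR=80/41; mL=160/41, mR=40/41; mL+mR=200/41 → advance +1; mR−mL=-120/41 → turn -1·90°
n=3: pose=(6,-7,S); sL=160/73, sR=32/9; mL=3776/657, mR=80/73; mL+mR=4496/657 → advance +1; mR−mL=-3056/657 → turn -1·90°
n=4: pose=(6,-8,W); sL=8, sR=10; mL=18, mR=4; mL+mR=22 → advance +1; mR−mL=-14 → turn -1·90°
n=5: pose=(5,-8,N); sL=160/29, sR=160/53; mL=13120/1537, mR=80/29; mL+mR=17360/1537 → advance +1; mR−mL=-8880/1537 → turn -1·90°
n=6: pose=(5,-7,E); sL=80/41, sR=80/41; mL=160/41, mR=40/41; mL+mR=200/41 → advance +1; mR−mL=-120/41 → turn -1·90°

0 8 10 18 4 6 -8 W
1 160/29 160/53 13120/1537 80/29 5 -8 N
2 80/41 80/41 160/41 40/41 5 -7 E
3 160/73 32/9 3776/657 80/73 6 -7 S
4 8 10 18 4 6 -8 W
5 160/29 160/53 13120/1537 80/29 5 -8 N
6 80/41 80/41 160/41 40/41 5 -7 E
final 6 -7 S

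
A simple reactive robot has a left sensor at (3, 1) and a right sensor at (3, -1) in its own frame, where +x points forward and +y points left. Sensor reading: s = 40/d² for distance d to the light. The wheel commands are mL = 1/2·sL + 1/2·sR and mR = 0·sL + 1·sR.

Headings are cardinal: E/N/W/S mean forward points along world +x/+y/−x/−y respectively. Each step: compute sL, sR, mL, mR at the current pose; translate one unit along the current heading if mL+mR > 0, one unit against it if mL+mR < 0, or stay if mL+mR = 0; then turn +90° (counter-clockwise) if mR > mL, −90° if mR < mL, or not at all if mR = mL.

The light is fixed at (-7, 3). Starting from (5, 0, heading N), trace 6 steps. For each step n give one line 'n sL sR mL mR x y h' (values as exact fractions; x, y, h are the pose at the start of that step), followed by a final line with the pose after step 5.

0 40/121 40/169 5800/20449 40/169 5 0 N
1 20/113 20/117 2300/13221 20/117 5 1 E
2 40/221 40/169 600/2873 40/169 6 1 S
3 2/13 5/34 133/884 5/34 6 0 E
4 40/261 8/41 1864/10701 8/41 7 0 S
5 20/149 20/157 3060/23393 20/157 7 -1 E
final 8 -1 S

n=0: pose=(5,0,N); sL=40/121, sR=40/169; mL=5800/20449, mR=40/169; mL+mR=10640/20449 → advance +1; mR−mL=-960/20449 → turn -1·90°
n=1: pose=(5,1,E); sL=20/113, sR=20/117; mL=2300/13221, mR=20/117; mL+mR=1520/4407 → advance +1; mR−mL=-40/13221 → turn -1·90°
n=2: pose=(6,1,S); sL=40/221, sR=40/169; mL=600/2873, mR=40/169; mL+mR=1280/2873 → advance +1; mR−mL=80/2873 → turn +1·90°
n=3: pose=(6,0,E); sL=2/13, sR=5/34; mL=133/884, mR=5/34; mL+mR=263/884 → advance +1; mR−mL=-3/884 → turn -1·90°
n=4: pose=(7,0,S); sL=40/261, sR=8/41; mL=1864/10701, mR=8/41; mL+mR=3952/10701 → advance +1; mR−mL=224/10701 → turn +1·90°
n=5: pose=(7,-1,E); sL=20/149, sR=20/157; mL=3060/23393, mR=20/157; mL+mR=6040/23393 → advance +1; mR−mL=-80/23393 → turn -1·90°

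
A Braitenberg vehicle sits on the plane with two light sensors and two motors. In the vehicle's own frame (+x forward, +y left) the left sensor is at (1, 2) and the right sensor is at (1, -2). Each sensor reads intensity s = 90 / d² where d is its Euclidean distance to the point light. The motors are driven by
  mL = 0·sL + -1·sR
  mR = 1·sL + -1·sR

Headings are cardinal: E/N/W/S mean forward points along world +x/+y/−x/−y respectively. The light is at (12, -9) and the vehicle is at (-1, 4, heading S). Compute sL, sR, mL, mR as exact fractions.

left sensor world pos  = (1, 3); dL² = 265
right sensor world pos = (-3, 3); dR² = 369
sL = 90/265 = 18/53
sR = 90/369 = 10/41
mL = 0·sL + -1·sR = -10/41
mR = 1·sL + -1·sR = 208/2173

18/53 10/41 -10/41 208/2173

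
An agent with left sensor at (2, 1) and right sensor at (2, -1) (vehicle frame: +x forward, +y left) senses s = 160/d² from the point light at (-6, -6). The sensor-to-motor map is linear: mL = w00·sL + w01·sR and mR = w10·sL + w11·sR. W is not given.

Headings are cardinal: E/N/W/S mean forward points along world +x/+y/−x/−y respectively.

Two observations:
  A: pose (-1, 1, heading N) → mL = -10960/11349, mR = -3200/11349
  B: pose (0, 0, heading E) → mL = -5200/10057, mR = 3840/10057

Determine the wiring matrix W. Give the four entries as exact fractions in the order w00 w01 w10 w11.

-1 1/2 -1 1

obs A: pose=(-1,1,N) → sL=160/97, sR=160/117, mL=-10960/11349, mR=-3200/11349
obs B: pose=(0,0,E) → sL=160/113, sR=160/89, mL=-5200/10057, mR=3840/10057
sensor matrix S = [[160/97, 160/117], [160/113, 160/89]]; det S = 117452800/114136893
solve [mL_A; mL_B] = S·[w00; w01] and [mR_A; mR_B] = S·[w10; w11]:
  w00 = -1, w01 = 1/2, w10 = -1, w11 = 1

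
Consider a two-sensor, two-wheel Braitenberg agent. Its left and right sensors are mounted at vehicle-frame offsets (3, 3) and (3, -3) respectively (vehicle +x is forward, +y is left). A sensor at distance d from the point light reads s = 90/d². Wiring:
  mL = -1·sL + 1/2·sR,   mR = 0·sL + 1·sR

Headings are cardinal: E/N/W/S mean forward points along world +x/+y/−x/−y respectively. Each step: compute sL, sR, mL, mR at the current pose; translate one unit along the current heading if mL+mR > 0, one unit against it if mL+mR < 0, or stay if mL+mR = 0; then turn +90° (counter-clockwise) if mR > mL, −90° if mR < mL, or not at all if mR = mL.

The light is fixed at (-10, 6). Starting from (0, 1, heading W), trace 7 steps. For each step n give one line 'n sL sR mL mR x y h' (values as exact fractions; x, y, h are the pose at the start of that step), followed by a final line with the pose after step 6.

0 90/113 90/53 315/5989 90/53 0 1 W
1 45/104 9/10 9/520 9/10 -1 1 S
2 10/17 2/5 -33/85 2/5 -1 0 E
3 45/29 45/89 -6705/5162 45/89 0 0 N
4 90/149 18/13 171/1937 18/13 0 -1 W
5 45/122 45/68 -315/8296 45/68 -1 -1 S
6 90/169 18/53 -3249/8957 18/53 -1 -2 E
final -2 -2 N

n=0: pose=(0,1,W); sL=90/113, sR=90/53; mL=315/5989, mR=90/53; mL+mR=10485/5989 → advance +1; mR−mL=9855/5989 → turn +1·90°
n=1: pose=(-1,1,S); sL=45/104, sR=9/10; mL=9/520, mR=9/10; mL+mR=477/520 → advance +1; mR−mL=459/520 → turn +1·90°
n=2: pose=(-1,0,E); sL=10/17, sR=2/5; mL=-33/85, mR=2/5; mL+mR=1/85 → advance +1; mR−mL=67/85 → turn +1·90°
n=3: pose=(0,0,N); sL=45/29, sR=45/89; mL=-6705/5162, mR=45/89; mL+mR=-4095/5162 → advance -1; mR−mL=9315/5162 → turn +1·90°
n=4: pose=(0,-1,W); sL=90/149, sR=18/13; mL=171/1937, mR=18/13; mL+mR=2853/1937 → advance +1; mR−mL=2511/1937 → turn +1·90°
n=5: pose=(-1,-1,S); sL=45/122, sR=45/68; mL=-315/8296, mR=45/68; mL+mR=5175/8296 → advance +1; mR−mL=5805/8296 → turn +1·90°
n=6: pose=(-1,-2,E); sL=90/169, sR=18/53; mL=-3249/8957, mR=18/53; mL+mR=-207/8957 → advance -1; mR−mL=6291/8957 → turn +1·90°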